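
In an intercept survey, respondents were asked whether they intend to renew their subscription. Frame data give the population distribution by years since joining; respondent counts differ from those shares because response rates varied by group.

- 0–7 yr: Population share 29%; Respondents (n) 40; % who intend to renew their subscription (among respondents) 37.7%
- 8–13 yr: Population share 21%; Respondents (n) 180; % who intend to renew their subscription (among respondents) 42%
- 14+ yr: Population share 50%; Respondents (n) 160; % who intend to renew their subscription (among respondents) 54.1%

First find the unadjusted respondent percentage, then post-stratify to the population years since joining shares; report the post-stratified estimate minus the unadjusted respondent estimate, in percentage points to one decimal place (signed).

Without adjustment, the pooled respondent share is:
  (40/380)×37.7 + (180/380)×42 + (160/380)×54.1 = 46.6421%
Reweighting by population years since joining shares:
  0.29×37.7 + 0.21×42 + 0.5×54.1 = 46.803%
Difference = 46.803 − 46.6421 = 0.1609 pp.

+0.2 percentage points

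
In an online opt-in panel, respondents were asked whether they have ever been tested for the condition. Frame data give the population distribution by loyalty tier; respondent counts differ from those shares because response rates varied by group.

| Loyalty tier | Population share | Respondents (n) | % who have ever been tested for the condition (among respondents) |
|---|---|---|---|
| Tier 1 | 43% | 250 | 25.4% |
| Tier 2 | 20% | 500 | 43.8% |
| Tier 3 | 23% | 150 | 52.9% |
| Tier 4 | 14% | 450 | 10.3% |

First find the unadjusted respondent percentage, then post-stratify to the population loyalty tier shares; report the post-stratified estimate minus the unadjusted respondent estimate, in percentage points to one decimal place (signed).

+3.1 percentage points

Unadjusted (pooled respondent) estimate weights by respondent counts:
  (250/1350)×25.4 + (500/1350)×43.8 + (150/1350)×52.9 + (450/1350)×10.3 = 30.237%
Post-stratified estimate weights by population shares:
  0.43×25.4 + 0.2×43.8 + 0.23×52.9 + 0.14×10.3 = 33.291%
Difference = 33.291 − 30.237 = 3.054 pp.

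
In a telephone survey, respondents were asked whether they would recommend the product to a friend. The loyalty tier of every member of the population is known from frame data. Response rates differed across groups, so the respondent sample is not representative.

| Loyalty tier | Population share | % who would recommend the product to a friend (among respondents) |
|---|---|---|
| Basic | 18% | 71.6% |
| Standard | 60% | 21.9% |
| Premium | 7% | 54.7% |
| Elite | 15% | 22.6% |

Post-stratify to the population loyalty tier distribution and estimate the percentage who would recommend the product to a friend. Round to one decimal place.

Weight each group's respondent value by its population share:
  Basic: 0.18 × 71.6 = 12.888
  Standard: 0.6 × 21.9 = 13.14
  Premium: 0.07 × 54.7 = 3.829
  Elite: 0.15 × 22.6 = 3.39
Post-stratified estimate = 33.247 → 33.2%.

33.2%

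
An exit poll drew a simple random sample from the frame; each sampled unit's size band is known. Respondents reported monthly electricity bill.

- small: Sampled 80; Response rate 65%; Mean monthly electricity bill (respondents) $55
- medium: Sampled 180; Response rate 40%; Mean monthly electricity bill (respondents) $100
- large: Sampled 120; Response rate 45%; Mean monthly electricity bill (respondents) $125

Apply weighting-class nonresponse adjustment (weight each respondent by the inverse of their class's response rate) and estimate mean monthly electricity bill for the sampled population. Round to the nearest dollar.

$98

Inverse-response-rate weighting restores each class to its sampled count, so class totals weight by n_sampled:
  small: 80 × 55 = 4400
  medium: 180 × 100 = 18,000
  large: 120 × 125 = 15,000
Adjusted estimate = 37,400 / 380 = 98.4211 → $98.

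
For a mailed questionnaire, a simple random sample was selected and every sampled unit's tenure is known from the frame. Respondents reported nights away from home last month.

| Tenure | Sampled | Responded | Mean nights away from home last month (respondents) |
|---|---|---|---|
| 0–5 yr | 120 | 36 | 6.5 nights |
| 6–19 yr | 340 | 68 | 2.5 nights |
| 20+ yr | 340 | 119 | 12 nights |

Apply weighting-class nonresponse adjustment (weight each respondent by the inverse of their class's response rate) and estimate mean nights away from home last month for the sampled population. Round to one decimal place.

Response rates by class: 0–5 yr 36/120 = 30%, 6–19 yr 68/340 = 20%, 20+ yr 119/340 = 35%.
With weight = n_sampled/n_responded per class, the weighted class total is n_sampled:
  0–5 yr: 120 × 6.5 = 780
  6–19 yr: 340 × 2.5 = 850
  20+ yr: 340 × 12 = 4080
Adjusted estimate = 5710 / 800 = 7.1375 → 7.1.

7.1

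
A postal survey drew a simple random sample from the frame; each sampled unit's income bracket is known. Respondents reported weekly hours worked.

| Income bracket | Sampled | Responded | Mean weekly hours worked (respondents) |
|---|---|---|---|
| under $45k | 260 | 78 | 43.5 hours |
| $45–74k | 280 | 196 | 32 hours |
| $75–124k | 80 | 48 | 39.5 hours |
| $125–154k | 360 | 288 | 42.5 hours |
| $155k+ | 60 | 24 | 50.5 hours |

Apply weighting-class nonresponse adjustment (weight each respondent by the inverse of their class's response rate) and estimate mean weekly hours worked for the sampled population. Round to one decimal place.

40.2

Response rates by class: under $45k 78/260 = 30%, $45–74k 196/280 = 70%, $75–124k 48/80 = 60%, $125–154k 288/360 = 80%, $155k+ 24/60 = 40%.
With weight = n_sampled/n_responded per class, the weighted class total is n_sampled:
  under $45k: 260 × 43.5 = 11,310
  $45–74k: 280 × 32 = 8960
  $75–124k: 80 × 39.5 = 3160
  $125–154k: 360 × 42.5 = 15,300
  $155k+: 60 × 50.5 = 3030
Adjusted estimate = 41,760 / 1,040 = 40.1538 → 40.2.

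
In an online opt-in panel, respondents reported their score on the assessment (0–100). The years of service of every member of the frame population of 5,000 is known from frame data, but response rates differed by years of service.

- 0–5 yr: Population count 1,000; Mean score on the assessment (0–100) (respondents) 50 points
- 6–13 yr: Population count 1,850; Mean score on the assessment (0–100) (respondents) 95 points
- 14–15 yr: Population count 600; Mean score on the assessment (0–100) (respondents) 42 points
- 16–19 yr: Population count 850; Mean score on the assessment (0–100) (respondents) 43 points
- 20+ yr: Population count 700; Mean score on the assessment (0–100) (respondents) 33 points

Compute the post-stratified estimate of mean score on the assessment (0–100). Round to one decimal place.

62.1

Reweight to the known years of service distribution:
  0–5 yr: (1,000/5,000) × 50 = 10
  6–13 yr: (1,850/5,000) × 95 = 35.15
  14–15 yr: (600/5,000) × 42 = 5.04
  16–19 yr: (850/5,000) × 43 = 7.31
  20+ yr: (700/5,000) × 33 = 4.62
Post-stratified estimate = 62.12 → 62.1.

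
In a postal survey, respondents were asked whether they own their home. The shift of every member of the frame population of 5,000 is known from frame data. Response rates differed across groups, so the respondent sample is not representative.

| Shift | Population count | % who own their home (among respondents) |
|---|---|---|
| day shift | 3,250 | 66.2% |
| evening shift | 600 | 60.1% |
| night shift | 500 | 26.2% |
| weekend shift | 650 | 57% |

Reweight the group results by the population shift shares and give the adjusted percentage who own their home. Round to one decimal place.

60.3%

Reweight to the known shift distribution:
  day shift: (3,250/5,000) × 66.2 = 43.03
  evening shift: (600/5,000) × 60.1 = 7.212
  night shift: (500/5,000) × 26.2 = 2.62
  weekend shift: (650/5,000) × 57 = 7.41
Post-stratified estimate = 60.272 → 60.3%.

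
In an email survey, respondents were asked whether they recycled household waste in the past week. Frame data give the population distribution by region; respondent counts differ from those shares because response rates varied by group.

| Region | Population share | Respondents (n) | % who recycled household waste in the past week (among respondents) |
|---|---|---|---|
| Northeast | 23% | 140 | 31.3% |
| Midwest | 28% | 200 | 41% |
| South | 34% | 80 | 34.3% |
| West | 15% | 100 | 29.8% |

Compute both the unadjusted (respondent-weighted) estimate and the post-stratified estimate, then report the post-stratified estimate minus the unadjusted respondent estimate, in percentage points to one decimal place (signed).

-0.4 percentage points

Naive respondent-only estimate (weights = respondent counts):
  (140/520)×31.3 + (200/520)×41 + (80/520)×34.3 + (100/520)×29.8 = 35.2038%
Reweighting by population region shares:
  0.23×31.3 + 0.28×41 + 0.34×34.3 + 0.15×29.8 = 34.811%
Difference = 34.811 − 35.2038 = -0.3928 pp.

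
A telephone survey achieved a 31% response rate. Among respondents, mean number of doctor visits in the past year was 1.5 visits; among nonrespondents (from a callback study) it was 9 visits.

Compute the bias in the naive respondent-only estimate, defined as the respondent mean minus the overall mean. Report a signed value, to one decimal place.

-5.2

Nonresponse fraction = 1 − 0.31 = 0.69.
Bias = (nonresponse fraction) × (respondent mean − nonrespondent mean)
     = 0.69 × (1.5 − 9) = 0.69 × -7.5 = -5.175.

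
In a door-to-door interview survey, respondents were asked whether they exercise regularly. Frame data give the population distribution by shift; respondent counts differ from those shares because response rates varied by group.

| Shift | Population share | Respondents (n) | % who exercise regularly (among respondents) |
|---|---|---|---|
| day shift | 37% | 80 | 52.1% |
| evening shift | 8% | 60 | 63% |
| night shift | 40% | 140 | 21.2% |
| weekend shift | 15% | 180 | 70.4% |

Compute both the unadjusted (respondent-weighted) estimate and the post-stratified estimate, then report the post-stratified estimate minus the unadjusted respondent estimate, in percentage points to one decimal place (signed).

-7.9 percentage points

Naive respondent-only estimate (weights = respondent counts):
  (80/460)×52.1 + (60/460)×63 + (140/460)×21.2 + (180/460)×70.4 = 51.2783%
Post-stratifying to population shares instead:
  0.37×52.1 + 0.08×63 + 0.4×21.2 + 0.15×70.4 = 43.357%
Difference = 43.357 − 51.2783 = -7.9213 pp.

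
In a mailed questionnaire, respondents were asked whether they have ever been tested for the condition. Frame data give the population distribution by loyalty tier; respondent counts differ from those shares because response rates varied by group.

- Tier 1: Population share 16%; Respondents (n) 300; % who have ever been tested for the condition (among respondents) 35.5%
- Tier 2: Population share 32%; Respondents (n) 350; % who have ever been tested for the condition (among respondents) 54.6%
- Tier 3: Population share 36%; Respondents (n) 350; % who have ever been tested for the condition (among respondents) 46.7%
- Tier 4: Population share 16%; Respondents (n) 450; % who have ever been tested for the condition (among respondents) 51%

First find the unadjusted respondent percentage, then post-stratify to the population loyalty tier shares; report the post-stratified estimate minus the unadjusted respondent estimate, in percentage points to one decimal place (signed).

+0.5 percentage points

Without adjustment, the pooled respondent share is:
  (300/1450)×35.5 + (350/1450)×54.6 + (350/1450)×46.7 + (450/1450)×51 = 47.6241%
Post-stratifying to population shares instead:
  0.16×35.5 + 0.32×54.6 + 0.36×46.7 + 0.16×51 = 48.124%
Difference = 48.124 − 47.6241 = 0.4999 pp.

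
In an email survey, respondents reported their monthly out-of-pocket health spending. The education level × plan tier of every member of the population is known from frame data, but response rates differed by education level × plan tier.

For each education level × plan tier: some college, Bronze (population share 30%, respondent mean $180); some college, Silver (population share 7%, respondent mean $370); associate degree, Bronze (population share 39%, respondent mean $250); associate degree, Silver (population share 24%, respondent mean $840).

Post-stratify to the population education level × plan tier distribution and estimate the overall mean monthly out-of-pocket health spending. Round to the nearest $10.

$380

Weight each group's respondent value by its population share:
  some college, Bronze: 0.3 × 180 = 54
  some college, Silver: 0.07 × 370 = 25.9
  associate degree, Bronze: 0.39 × 250 = 97.5
  associate degree, Silver: 0.24 × 840 = 201.6
Post-stratified estimate = 379 → $380.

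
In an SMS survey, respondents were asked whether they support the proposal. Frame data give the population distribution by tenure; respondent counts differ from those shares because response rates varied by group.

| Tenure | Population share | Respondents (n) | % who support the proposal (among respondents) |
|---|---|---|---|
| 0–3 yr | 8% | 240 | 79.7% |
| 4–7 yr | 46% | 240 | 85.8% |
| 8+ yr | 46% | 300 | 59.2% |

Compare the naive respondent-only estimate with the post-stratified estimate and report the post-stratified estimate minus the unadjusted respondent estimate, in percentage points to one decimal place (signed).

Unadjusted (pooled respondent) estimate weights by respondent counts:
  (240/780)×79.7 + (240/780)×85.8 + (300/780)×59.2 = 73.6923%
Post-stratifying to population shares instead:
  0.08×79.7 + 0.46×85.8 + 0.46×59.2 = 73.076%
Difference = 73.076 − 73.6923 = -0.6163 pp.

-0.6 percentage points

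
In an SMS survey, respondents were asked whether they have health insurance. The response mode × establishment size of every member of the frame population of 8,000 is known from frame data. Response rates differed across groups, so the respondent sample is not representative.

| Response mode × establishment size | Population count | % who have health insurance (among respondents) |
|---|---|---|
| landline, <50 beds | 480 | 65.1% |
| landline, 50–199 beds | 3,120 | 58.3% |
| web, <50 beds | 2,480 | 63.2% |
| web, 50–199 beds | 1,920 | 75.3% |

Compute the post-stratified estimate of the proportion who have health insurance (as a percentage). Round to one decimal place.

64.3%

Each cell contributes population-share × respondent value:
  landline, <50 beds: (480/8,000) × 65.1 = 3.906
  landline, 50–199 beds: (3,120/8,000) × 58.3 = 22.737
  web, <50 beds: (2,480/8,000) × 63.2 = 19.592
  web, 50–199 beds: (1,920/8,000) × 75.3 = 18.072
Post-stratified estimate = 64.307 → 64.3%.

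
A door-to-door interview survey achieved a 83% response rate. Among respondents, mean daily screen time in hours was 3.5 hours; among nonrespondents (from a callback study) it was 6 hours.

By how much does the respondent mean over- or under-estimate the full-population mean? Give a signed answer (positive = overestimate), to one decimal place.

Nonresponse fraction = 1 − 0.83 = 0.17.
Bias = (nonresponse fraction) × (respondent mean − nonrespondent mean)
     = 0.17 × (3.5 − 6) = 0.17 × -2.5 = -0.425.

-0.4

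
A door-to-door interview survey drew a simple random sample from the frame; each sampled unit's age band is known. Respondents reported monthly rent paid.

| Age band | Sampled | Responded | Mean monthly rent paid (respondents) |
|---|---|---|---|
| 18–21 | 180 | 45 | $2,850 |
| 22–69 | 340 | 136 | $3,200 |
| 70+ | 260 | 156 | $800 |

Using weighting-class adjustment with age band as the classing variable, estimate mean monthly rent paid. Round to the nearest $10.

Response rates by class: 18–21 45/180 = 25%, 22–69 136/340 = 40%, 70+ 156/260 = 60%.
Inverse-response-rate weighting restores each class to its sampled count, so class totals weight by n_sampled:
  18–21: 180 × 2850 = 513,000
  22–69: 340 × 3200 = 1,088,000
  70+: 260 × 800 = 208,000
Adjusted estimate = 1,809,000 / 780 = 2319.23 → $2,320.

$2,320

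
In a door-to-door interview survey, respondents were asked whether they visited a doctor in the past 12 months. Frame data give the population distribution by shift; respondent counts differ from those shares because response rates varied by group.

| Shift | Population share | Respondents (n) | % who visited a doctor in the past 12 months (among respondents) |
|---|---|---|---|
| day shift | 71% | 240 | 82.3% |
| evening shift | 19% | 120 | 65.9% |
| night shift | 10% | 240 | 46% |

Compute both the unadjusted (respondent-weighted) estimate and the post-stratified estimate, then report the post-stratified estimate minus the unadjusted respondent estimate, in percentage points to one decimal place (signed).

Naive respondent-only estimate (weights = respondent counts):
  (240/600)×82.3 + (120/600)×65.9 + (240/600)×46 = 64.5%
Post-stratifying to population shares instead:
  0.71×82.3 + 0.19×65.9 + 0.1×46 = 75.554%
Difference = 75.554 − 64.5 = 11.054 pp.

+11.1 percentage points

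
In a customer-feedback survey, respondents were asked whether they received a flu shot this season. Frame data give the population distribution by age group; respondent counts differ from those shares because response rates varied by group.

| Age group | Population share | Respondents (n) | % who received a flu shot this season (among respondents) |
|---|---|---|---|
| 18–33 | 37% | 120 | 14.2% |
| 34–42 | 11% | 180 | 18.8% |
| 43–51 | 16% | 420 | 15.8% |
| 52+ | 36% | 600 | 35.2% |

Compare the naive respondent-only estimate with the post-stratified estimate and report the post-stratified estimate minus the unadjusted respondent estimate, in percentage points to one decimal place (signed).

Without adjustment, the pooled respondent share is:
  (120/1320)×14.2 + (180/1320)×18.8 + (420/1320)×15.8 + (600/1320)×35.2 = 24.8818%
Post-stratified estimate weights by population shares:
  0.37×14.2 + 0.11×18.8 + 0.16×15.8 + 0.36×35.2 = 22.522%
Difference = 22.522 − 24.8818 = -2.3598 pp.

-2.4 percentage points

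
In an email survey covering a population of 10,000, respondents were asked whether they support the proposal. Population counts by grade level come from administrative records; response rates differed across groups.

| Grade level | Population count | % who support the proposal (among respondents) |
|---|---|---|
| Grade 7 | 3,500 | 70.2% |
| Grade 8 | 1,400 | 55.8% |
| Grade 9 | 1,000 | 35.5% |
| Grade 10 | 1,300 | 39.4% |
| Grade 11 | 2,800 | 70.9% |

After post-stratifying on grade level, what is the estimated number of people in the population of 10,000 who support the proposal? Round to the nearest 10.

Each cell contributes its population count × the respondent rate:
  Grade 7: 3,500 × 70.2% = 2457
  Grade 8: 1,400 × 55.8% = 781.2
  Grade 9: 1,000 × 35.5% = 355
  Grade 10: 1,300 × 39.4% = 512.2
  Grade 11: 2,800 × 70.9% = 1985.2
Estimated total = 6090.6 → 6,090.

6,090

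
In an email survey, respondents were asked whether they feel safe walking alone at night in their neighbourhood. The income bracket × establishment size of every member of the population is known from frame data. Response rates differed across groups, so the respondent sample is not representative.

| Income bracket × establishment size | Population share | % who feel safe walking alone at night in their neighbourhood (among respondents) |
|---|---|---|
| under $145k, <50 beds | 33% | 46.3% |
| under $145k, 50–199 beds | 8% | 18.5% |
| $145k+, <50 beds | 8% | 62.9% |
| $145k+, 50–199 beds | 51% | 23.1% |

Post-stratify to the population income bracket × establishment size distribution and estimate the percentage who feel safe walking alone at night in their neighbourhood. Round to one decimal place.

33.6%

Each cell contributes population-share × respondent value:
  under $145k, <50 beds: 0.33 × 46.3 = 15.279
  under $145k, 50–199 beds: 0.08 × 18.5 = 1.48
  $145k+, <50 beds: 0.08 × 62.9 = 5.032
  $145k+, 50–199 beds: 0.51 × 23.1 = 11.781
Post-stratified estimate = 33.572 → 33.6%.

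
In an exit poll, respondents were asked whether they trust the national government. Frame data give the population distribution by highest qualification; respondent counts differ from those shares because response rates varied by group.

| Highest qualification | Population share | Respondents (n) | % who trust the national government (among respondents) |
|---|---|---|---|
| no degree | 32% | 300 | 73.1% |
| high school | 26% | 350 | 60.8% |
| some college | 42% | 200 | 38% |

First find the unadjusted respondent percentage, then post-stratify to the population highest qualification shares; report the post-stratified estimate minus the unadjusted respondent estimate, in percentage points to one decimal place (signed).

-4.6 percentage points

Without adjustment, the pooled respondent share is:
  (300/850)×73.1 + (350/850)×60.8 + (200/850)×38 = 59.7765%
Post-stratifying to population shares instead:
  0.32×73.1 + 0.26×60.8 + 0.42×38 = 55.16%
Difference = 55.16 − 59.7765 = -4.6165 pp.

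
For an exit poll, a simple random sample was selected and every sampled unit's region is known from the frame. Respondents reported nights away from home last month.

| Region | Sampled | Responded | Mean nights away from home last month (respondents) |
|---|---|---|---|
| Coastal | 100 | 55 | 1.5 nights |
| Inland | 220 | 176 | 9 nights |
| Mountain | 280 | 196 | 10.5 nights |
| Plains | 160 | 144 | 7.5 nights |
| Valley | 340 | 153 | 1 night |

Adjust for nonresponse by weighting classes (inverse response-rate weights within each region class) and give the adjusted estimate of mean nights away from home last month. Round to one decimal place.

Class response rates: Coastal 55/100 = 55%, Inland 176/220 = 80%, Mountain 196/280 = 70%, Plains 144/160 = 90%, Valley 153/340 = 45%.
Inverse-response-rate weighting restores each class to its sampled count, so class totals weight by n_sampled:
  Coastal: 100 × 1.5 = 150
  Inland: 220 × 9 = 1980
  Mountain: 280 × 10.5 = 2940
  Plains: 160 × 7.5 = 1200
  Valley: 340 × 1 = 340
Adjusted estimate = 6610 / 1,100 = 6.00909 → 6.0.

6.0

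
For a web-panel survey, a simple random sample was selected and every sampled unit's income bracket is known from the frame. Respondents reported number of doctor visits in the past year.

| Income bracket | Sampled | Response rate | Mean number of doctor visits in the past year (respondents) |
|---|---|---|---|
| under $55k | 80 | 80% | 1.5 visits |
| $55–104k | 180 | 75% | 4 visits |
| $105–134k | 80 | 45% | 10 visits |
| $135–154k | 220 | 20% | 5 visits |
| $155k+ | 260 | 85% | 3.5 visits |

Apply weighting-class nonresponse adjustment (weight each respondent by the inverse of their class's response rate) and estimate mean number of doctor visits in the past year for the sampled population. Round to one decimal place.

Each respondent's weight = sampled/responded in their class; summing within a class gives n_sampled, so:
  under $55k: 80 × 1.5 = 120
  $55–104k: 180 × 4 = 720
  $105–134k: 80 × 10 = 800
  $135–154k: 220 × 5 = 1100
  $155k+: 260 × 3.5 = 910
Adjusted estimate = 3650 / 820 = 4.45122 → 4.5.

4.5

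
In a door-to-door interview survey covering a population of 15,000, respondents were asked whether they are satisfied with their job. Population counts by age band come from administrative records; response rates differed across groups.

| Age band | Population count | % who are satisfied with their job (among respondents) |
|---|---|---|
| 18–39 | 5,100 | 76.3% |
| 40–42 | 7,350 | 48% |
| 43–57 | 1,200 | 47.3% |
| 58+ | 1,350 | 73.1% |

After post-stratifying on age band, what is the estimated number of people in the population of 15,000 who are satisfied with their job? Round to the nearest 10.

8,970

Apply each group's respondent rate to its population count:
  18–39: 5,100 × 76.3% = 3891.3
  40–42: 7,350 × 48% = 3528
  43–57: 1,200 × 47.3% = 567.6
  58+: 1,350 × 73.1% = 986.85
Estimated total = 8973.75 → 8,970.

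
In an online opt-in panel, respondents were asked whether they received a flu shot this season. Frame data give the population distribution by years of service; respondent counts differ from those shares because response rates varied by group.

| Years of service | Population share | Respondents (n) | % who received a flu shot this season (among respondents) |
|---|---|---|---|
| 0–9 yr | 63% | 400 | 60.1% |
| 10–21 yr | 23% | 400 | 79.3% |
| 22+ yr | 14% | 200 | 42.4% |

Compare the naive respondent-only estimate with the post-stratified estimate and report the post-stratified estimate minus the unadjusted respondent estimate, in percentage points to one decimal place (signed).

-2.2 percentage points

Naive respondent-only estimate (weights = respondent counts):
  (400/1000)×60.1 + (400/1000)×79.3 + (200/1000)×42.4 = 64.24%
Post-stratified estimate weights by population shares:
  0.63×60.1 + 0.23×79.3 + 0.14×42.4 = 62.038%
Difference = 62.038 − 64.24 = -2.202 pp.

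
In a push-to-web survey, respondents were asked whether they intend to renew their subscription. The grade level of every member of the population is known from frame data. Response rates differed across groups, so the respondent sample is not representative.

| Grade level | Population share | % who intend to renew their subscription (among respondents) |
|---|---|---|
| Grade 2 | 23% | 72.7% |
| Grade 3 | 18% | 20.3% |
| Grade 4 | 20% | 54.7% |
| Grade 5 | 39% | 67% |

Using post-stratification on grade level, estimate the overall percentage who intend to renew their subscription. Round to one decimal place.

Each cell contributes population-share × respondent value:
  Grade 2: 0.23 × 72.7 = 16.721
  Grade 3: 0.18 × 20.3 = 3.654
  Grade 4: 0.2 × 54.7 = 10.94
  Grade 5: 0.39 × 67 = 26.13
Post-stratified estimate = 57.445 → 57.4%.

57.4%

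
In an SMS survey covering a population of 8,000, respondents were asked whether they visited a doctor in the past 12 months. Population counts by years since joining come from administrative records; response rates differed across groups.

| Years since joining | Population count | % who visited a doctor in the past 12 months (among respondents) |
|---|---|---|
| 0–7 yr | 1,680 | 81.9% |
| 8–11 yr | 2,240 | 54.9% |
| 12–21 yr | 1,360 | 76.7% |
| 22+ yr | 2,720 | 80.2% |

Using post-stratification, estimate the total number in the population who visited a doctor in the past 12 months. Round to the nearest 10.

5,830

Each cell contributes its population count × the respondent rate:
  0–7 yr: 1,680 × 81.9% = 1375.92
  8–11 yr: 2,240 × 54.9% = 1229.76
  12–21 yr: 1,360 × 76.7% = 1043.12
  22+ yr: 2,720 × 80.2% = 2181.44
Estimated total = 5830.24 → 5,830.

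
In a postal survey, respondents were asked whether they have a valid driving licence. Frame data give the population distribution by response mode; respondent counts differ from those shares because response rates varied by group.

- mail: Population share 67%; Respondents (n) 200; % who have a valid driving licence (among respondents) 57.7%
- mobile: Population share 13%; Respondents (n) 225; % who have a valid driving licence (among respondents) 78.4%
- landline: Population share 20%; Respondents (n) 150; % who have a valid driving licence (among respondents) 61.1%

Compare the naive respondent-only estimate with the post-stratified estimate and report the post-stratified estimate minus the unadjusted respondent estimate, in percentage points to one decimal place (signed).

-5.6 percentage points

Unadjusted (pooled respondent) estimate weights by respondent counts:
  (200/575)×57.7 + (225/575)×78.4 + (150/575)×61.1 = 66.687%
Post-stratified estimate weights by population shares:
  0.67×57.7 + 0.13×78.4 + 0.2×61.1 = 61.071%
Difference = 61.071 − 66.687 = -5.616 pp.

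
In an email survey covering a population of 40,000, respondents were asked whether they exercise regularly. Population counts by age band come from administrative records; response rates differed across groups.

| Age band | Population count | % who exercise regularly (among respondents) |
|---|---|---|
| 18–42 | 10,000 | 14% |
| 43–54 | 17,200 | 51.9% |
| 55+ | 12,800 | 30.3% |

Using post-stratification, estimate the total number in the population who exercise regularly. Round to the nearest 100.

14,200

Each cell contributes its population count × the respondent rate:
  18–42: 10,000 × 14% = 1400
  43–54: 17,200 × 51.9% = 8926.8
  55+: 12,800 × 30.3% = 3878.4
Estimated total = 14205.2 → 14,200.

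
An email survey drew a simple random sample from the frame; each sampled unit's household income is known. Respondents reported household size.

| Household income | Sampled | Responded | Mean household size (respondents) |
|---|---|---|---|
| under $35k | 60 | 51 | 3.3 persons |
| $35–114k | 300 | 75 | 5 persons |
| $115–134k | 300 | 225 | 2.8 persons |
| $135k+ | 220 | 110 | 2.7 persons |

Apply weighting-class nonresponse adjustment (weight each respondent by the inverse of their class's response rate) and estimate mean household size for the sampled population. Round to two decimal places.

Response rates by class: under $35k 51/60 = 85%, $35–114k 75/300 = 25%, $115–134k 225/300 = 75%, $135k+ 110/220 = 50%.
Inverse-response-rate weighting restores each class to its sampled count, so class totals weight by n_sampled:
  under $35k: 60 × 3.3 = 198
  $35–114k: 300 × 5 = 1500
  $115–134k: 300 × 2.8 = 840
  $135k+: 220 × 2.7 = 594
Adjusted estimate = 3132 / 880 = 3.55909 → 3.56.

3.56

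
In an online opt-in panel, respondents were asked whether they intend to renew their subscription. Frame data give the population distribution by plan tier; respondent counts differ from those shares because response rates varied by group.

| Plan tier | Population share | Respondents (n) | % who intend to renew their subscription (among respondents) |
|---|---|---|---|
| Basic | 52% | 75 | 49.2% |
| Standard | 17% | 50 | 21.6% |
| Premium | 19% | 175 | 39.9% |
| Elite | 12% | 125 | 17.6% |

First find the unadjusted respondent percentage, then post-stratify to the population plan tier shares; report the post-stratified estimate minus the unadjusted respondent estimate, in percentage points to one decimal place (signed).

+6.1 percentage points

Unadjusted (pooled respondent) estimate weights by respondent counts:
  (75/425)×49.2 + (50/425)×21.6 + (175/425)×39.9 + (125/425)×17.6 = 32.8294%
Post-stratified estimate weights by population shares:
  0.52×49.2 + 0.17×21.6 + 0.19×39.9 + 0.12×17.6 = 38.949%
Difference = 38.949 − 32.8294 = 6.1196 pp.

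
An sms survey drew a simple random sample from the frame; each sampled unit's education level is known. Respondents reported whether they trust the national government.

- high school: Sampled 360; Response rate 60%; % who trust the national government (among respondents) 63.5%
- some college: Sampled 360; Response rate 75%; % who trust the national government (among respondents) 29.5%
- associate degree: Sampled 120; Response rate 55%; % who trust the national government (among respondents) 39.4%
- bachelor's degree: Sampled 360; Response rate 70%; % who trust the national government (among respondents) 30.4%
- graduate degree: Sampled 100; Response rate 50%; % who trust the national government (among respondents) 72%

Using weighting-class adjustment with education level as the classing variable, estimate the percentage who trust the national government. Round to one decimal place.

43.3%

Each respondent's weight = sampled/responded in their class; summing within a class gives n_sampled, so:
  high school: 360 × 63.5 = 22,860
  some college: 360 × 29.5 = 10,620
  associate degree: 120 × 39.4 = 4728
  bachelor's degree: 360 × 30.4 = 10,944
  graduate degree: 100 × 72 = 7200
Adjusted estimate = 56,352 / 1,300 = 43.3477 → 43.3%.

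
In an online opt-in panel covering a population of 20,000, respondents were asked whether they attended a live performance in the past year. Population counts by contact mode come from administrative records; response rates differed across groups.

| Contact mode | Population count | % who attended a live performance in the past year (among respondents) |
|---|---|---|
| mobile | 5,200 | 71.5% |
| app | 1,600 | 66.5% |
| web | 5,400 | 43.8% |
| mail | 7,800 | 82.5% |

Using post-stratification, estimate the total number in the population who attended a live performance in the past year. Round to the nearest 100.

Estimated count per cell = population count × respondent percentage:
  mobile: 5,200 × 71.5% = 3718
  app: 1,600 × 66.5% = 1064
  web: 5,400 × 43.8% = 2365.2
  mail: 7,800 × 82.5% = 6435
Estimated total = 13582.2 → 13,600.

13,600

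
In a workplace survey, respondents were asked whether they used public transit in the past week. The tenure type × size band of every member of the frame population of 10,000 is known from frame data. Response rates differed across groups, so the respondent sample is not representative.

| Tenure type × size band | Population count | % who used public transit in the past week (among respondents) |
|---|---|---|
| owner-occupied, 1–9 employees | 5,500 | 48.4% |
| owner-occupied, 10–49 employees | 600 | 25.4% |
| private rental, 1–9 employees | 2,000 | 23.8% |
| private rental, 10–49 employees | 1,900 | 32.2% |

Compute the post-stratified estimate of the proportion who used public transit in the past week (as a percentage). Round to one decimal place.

39.0%

Reweight to the known tenure type × size band distribution:
  owner-occupied, 1–9 employees: (5,500/10,000) × 48.4 = 26.62
  owner-occupied, 10–49 employees: (600/10,000) × 25.4 = 1.524
  private rental, 1–9 employees: (2,000/10,000) × 23.8 = 4.76
  private rental, 10–49 employees: (1,900/10,000) × 32.2 = 6.118
Post-stratified estimate = 39.022 → 39.0%.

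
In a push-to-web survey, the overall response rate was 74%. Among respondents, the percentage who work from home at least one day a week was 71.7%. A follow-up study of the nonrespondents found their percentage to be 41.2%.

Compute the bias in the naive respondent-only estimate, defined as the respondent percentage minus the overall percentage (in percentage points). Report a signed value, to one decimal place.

Nonresponse fraction = 1 − 0.74 = 0.26.
Bias = (nonresponse fraction) × (respondent percentage − nonrespondent percentage)
     = 0.26 × (71.7 − 41.2) = 0.26 × 30.5 = 7.93.

+7.9 percentage points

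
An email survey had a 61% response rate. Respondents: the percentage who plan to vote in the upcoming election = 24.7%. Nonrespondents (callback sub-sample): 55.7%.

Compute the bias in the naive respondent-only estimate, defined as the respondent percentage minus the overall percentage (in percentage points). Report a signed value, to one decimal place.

-12.1 percentage points

Nonresponse fraction = 1 − 0.61 = 0.39.
Bias = (nonresponse fraction) × (respondent percentage − nonrespondent percentage)
     = 0.39 × (24.7 − 55.7) = 0.39 × -31 = -12.09.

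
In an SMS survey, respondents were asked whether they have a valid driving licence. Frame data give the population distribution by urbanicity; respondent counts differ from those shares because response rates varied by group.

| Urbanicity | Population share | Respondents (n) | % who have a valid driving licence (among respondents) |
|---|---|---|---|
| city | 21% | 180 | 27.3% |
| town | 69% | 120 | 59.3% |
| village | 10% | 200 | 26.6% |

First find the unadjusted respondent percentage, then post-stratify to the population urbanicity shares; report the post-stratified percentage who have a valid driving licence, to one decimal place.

Naive respondent-only estimate (weights = respondent counts):
  (180/500)×27.3 + (120/500)×59.3 + (200/500)×26.6 = 34.7%
Post-stratifying to population shares instead:
  0.21×27.3 + 0.69×59.3 + 0.1×26.6 = 49.31%

49.3%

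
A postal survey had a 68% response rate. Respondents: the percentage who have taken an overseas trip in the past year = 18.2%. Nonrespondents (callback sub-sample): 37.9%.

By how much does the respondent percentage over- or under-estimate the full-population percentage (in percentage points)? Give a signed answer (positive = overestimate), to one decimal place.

Nonresponse fraction = 1 − 0.68 = 0.32.
Bias = (nonresponse fraction) × (respondent percentage − nonrespondent percentage)
     = 0.32 × (18.2 − 37.9) = 0.32 × -19.7 = -6.304.

-6.3 percentage points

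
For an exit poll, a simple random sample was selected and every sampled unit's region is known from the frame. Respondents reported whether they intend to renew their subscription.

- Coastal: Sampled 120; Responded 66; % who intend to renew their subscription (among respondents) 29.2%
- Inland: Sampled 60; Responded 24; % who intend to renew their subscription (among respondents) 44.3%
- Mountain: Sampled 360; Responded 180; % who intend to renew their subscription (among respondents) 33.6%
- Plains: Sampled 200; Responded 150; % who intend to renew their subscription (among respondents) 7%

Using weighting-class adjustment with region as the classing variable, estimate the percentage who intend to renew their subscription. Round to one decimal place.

Class response rates: Coastal 66/120 = 55%, Inland 24/60 = 40%, Mountain 180/360 = 50%, Plains 150/200 = 75%.
Weighting each respondent by the inverse class response rate inflates each class back to its sampled size, so the class weight is n_sampled:
  Coastal: 120 × 29.2 = 3504
  Inland: 60 × 44.3 = 2658
  Mountain: 360 × 33.6 = 12,096
  Plains: 200 × 7 = 1400
Adjusted estimate = 19,658 / 740 = 26.5649 → 26.6%.

26.6%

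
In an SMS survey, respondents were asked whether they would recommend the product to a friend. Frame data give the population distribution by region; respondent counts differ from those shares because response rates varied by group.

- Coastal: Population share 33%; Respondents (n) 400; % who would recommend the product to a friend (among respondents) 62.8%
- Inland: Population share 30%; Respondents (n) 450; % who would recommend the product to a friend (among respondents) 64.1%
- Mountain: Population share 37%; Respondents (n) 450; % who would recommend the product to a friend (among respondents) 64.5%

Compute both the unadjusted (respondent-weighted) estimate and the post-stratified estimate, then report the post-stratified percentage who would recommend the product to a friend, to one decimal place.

Without adjustment, the pooled respondent share is:
  (400/1300)×62.8 + (450/1300)×64.1 + (450/1300)×64.5 = 63.8385%
Reweighting by population region shares:
  0.33×62.8 + 0.3×64.1 + 0.37×64.5 = 63.819%

63.8%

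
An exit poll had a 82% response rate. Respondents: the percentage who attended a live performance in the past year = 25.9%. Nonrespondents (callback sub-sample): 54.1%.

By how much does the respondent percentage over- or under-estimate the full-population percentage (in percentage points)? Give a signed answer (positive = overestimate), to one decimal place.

-5.1 percentage points

Nonresponse fraction = 1 − 0.82 = 0.18.
Bias = (nonresponse fraction) × (respondent percentage − nonrespondent percentage)
     = 0.18 × (25.9 − 54.1) = 0.18 × -28.2 = -5.076.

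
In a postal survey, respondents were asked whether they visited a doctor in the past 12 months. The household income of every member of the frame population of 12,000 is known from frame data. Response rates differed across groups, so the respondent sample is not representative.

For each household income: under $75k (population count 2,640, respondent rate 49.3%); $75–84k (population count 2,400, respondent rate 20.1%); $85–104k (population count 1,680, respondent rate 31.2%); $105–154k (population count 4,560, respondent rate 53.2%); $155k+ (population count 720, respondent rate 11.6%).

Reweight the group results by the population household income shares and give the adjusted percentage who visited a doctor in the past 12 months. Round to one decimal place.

40.1%

Reweight to the known household income distribution:
  under $75k: (2,640/12,000) × 49.3 = 10.846
  $75–84k: (2,400/12,000) × 20.1 = 4.02
  $85–104k: (1,680/12,000) × 31.2 = 4.368
  $105–154k: (4,560/12,000) × 53.2 = 20.216
  $155k+: (720/12,000) × 11.6 = 0.696
Post-stratified estimate = 40.146 → 40.1%.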